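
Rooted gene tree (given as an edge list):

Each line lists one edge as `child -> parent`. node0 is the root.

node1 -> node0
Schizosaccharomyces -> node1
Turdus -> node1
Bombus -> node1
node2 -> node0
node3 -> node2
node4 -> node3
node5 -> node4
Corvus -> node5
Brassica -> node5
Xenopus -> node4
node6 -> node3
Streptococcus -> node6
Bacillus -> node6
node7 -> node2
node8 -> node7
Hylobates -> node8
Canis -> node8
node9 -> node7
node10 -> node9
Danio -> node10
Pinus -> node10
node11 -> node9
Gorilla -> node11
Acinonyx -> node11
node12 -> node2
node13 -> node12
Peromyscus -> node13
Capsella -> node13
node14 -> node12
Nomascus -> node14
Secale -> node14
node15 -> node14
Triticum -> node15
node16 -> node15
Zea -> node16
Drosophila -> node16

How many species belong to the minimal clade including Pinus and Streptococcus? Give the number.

18

The MRCA of Pinus and Streptococcus is the node subtending ((((Corvus,Brassica),Xenopus),(Streptococcus,Bacillus)),((Hylobates,Canis),((Danio,Pinus),(Gorilla,Acinonyx))),((Peromyscus,Capsella),(Nomascus,Secale,(Triticum,(Zea,Drosophila))))).
That clade contains 18 terminal taxa: Acinonyx, Bacillus, Brassica, Canis, Capsella, Corvus, Danio, Drosophila, Gorilla, Hylobates, Nomascus, Peromyscus, Pinus, Secale, Streptococcus, Triticum, Xenopus, Zea.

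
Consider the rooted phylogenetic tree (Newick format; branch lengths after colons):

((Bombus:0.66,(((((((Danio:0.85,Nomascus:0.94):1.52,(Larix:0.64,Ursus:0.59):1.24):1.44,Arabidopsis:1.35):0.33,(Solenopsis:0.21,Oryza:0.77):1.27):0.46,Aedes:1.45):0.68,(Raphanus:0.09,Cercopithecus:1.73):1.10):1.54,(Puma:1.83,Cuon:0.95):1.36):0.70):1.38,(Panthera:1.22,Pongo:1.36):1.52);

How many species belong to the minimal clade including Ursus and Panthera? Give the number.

The MRCA of Ursus and Panthera is the root, so the clade is the entire tree.
That clade contains 15 terminal taxa: Aedes, Arabidopsis, Bombus, Cercopithecus, Cuon, Danio, Larix, Nomascus, Oryza, Panthera, Pongo, Puma, Raphanus, Solenopsis, Ursus.

15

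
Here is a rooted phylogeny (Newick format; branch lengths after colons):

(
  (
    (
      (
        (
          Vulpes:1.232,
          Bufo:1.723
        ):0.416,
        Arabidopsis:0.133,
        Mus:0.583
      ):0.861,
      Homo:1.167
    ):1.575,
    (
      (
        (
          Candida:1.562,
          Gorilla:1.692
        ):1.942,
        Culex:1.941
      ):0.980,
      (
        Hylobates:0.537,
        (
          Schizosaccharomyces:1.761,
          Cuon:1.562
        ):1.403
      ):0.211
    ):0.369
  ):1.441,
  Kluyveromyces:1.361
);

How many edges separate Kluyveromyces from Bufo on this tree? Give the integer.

The MRCA of Kluyveromyces and Bufo is the root of the tree.
From Kluyveromyces up to that node: 1 branch. From Bufo up to the same node: 5 branches. Total: 1 + 5 = 6.

6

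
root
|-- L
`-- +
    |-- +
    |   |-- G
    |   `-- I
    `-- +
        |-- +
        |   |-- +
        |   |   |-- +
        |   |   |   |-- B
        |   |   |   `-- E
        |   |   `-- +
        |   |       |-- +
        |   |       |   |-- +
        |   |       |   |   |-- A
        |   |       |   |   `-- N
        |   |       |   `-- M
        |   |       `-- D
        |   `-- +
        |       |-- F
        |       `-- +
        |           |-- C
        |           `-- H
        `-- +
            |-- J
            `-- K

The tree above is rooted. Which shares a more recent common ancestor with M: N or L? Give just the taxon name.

The MRCA of M and N subtends ((A,N),M) (3 taxa).
The MRCA of M and L is the root, subtending the entire tree (14 taxa).
The first is nested inside the second, so M shares a more recent common ancestor with N.

N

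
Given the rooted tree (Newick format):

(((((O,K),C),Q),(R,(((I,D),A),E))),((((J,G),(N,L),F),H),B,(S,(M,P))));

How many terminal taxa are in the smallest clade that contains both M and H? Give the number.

10

The MRCA of M and H is the node subtending ((((J,G),(N,L),F),H),B,(S,(M,P))).
That clade contains 10 terminal taxa: B, F, G, H, J, L, M, N, P, S.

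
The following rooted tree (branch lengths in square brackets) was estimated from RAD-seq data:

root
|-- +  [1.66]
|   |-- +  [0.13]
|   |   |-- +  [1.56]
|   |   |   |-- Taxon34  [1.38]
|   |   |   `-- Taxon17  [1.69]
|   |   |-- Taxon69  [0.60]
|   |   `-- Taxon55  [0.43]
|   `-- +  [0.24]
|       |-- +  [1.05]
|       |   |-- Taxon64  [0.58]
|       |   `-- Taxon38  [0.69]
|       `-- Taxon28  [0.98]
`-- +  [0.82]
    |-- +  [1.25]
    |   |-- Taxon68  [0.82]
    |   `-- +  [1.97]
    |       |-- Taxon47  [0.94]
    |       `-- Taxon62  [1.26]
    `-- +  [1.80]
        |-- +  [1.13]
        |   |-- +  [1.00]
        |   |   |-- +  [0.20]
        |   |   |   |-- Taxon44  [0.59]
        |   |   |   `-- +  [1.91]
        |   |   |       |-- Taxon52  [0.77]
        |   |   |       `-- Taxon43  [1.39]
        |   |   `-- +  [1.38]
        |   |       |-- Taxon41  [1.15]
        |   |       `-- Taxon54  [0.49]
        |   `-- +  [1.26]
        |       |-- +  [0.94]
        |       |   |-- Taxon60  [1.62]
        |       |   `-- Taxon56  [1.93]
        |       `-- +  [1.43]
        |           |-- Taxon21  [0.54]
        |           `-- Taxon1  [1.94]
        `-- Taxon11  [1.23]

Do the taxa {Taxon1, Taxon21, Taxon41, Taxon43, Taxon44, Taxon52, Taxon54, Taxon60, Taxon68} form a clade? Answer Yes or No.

No

The MRCA of the listed taxa subtends ((Taxon68,(Taxon47,Taxon62)),((((Taxon44,(Taxon52,Taxon43)),(Taxon41,Taxon54)),((Taxon60,Taxon56),(Taxon21,Taxon1))),Taxon11)).
That clade also contains Taxon11, Taxon47, Taxon56, Taxon62, which are not in the proposed group, so the group is not monophyletic.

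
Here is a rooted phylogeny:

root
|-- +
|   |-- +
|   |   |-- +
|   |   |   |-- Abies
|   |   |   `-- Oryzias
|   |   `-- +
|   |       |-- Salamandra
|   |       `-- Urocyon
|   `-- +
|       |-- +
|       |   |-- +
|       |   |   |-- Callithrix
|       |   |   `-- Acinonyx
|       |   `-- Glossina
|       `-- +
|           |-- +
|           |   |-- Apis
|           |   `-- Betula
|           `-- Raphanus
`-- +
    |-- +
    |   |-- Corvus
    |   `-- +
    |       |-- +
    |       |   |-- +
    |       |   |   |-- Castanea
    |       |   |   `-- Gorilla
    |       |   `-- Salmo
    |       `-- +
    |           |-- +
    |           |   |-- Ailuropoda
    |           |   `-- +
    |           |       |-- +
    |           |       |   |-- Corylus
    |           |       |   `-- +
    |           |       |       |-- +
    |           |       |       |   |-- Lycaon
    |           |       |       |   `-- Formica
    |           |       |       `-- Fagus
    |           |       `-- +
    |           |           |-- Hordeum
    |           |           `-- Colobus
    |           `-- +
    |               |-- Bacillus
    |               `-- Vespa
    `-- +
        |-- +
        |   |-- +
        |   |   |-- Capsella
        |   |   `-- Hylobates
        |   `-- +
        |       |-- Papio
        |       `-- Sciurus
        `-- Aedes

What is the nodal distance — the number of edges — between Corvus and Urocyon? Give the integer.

The MRCA of Corvus and Urocyon is the root of the tree.
From Corvus up to that node: 3 branches. From Urocyon up to the same node: 4 branches. Total: 3 + 4 = 7.

7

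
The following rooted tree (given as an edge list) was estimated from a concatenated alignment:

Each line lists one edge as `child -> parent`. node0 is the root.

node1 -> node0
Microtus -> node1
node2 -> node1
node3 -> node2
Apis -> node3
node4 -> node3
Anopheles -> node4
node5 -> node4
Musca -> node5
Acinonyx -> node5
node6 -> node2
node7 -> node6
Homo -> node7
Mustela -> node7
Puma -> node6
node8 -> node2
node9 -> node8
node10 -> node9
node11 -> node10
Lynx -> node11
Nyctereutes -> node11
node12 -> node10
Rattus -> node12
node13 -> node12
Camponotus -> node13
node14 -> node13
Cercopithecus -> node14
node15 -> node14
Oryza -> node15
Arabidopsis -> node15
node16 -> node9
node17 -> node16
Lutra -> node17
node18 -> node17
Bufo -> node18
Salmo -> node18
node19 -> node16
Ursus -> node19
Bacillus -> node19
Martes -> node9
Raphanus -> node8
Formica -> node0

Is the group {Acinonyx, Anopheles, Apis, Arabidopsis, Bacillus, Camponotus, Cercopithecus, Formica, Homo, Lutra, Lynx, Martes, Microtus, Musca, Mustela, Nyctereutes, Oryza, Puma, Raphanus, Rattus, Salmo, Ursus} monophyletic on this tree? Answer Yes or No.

No

The MRCA of the listed taxa is the root, so the smallest clade containing them is the whole tree.
That clade also contains Bufo, which is not in the proposed group, so the group is not monophyletic.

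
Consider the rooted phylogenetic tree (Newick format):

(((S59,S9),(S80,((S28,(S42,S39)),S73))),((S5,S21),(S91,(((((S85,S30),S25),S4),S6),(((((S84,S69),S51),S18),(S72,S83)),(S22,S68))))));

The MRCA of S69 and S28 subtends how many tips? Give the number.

The MRCA of S69 and S28 is the root, so the clade is the entire tree.
That clade contains 23 terminal taxa: S18, S21, S22, S25, S28, S30, S39, S4, S42, S5, S51, S59, S6, S68, S69, S72, S73, S80, S83, S84, S85, S9, S91.

23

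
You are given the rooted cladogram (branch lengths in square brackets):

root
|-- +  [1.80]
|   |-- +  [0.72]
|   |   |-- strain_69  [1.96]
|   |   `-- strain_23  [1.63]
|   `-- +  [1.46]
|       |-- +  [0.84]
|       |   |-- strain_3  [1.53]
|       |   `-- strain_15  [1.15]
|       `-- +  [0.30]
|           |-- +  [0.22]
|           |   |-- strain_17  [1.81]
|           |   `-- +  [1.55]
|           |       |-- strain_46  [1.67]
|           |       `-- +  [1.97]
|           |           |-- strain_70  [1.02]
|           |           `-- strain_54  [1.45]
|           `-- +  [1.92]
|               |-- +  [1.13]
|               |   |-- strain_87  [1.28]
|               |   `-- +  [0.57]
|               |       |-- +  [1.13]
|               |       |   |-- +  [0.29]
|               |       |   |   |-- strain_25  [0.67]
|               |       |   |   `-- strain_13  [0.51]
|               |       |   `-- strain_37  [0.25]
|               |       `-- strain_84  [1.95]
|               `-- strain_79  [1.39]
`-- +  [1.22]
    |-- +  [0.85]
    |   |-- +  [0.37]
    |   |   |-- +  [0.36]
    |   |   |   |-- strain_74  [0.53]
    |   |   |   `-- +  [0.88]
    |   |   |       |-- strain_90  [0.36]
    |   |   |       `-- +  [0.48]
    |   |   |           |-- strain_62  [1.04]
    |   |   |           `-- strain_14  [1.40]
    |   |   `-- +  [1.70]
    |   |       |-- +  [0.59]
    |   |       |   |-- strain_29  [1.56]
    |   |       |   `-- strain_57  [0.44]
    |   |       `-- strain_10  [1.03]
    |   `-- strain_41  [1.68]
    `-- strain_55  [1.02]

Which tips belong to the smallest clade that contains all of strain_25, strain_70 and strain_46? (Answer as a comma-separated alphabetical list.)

strain_13, strain_17, strain_25, strain_37, strain_46, strain_54, strain_70, strain_79, strain_84, strain_87

Tracing strain_25: it sits inside (strain_25,strain_13).
Tracing strain_70: it sits inside (strain_70,strain_54).
Tracing strain_46: it sits inside (strain_46,(strain_70,strain_54)).
The smallest clade enclosing all 3 is ((strain_17,(strain_46,(strain_70,strain_54))),((strain_87,(((strain_25,strain_13),strain_37),strain_84)),strain_79)); the answer is its 10 terminal taxa in alphabetical order.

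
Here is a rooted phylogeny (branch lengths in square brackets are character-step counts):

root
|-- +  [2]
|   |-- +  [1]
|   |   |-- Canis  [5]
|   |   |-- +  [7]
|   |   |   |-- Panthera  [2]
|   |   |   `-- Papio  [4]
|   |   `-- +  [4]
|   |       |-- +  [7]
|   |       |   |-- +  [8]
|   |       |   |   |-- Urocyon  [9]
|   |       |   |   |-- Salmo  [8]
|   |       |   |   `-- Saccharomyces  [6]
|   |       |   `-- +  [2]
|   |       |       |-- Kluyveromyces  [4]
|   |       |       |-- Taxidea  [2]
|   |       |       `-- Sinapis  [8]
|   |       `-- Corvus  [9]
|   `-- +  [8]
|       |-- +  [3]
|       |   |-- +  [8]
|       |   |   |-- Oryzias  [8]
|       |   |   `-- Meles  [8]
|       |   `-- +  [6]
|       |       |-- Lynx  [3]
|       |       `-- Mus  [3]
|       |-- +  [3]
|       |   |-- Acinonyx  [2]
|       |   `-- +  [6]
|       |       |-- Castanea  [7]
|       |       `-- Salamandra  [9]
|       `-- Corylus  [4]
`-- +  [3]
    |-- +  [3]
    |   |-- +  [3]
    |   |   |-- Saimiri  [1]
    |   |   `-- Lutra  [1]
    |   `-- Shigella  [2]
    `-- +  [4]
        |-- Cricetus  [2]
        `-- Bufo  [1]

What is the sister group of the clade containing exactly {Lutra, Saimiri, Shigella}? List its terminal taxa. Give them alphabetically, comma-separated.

Bufo, Cricetus

The clade containing exactly {Lutra, Saimiri, Shigella} attaches to the tree at the node subtending (((Saimiri,Lutra),Shigella),(Cricetus,Bufo)).
The other lineage descending from that same node — the sister group — is (Cricetus,Bufo); its 2 tips in alphabetical order are the answer.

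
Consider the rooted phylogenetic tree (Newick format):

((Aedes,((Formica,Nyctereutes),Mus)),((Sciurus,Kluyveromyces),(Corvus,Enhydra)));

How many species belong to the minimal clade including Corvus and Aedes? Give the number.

8

The MRCA of Corvus and Aedes is the root, so the clade is the entire tree.
That clade contains 8 terminal taxa: Aedes, Corvus, Enhydra, Formica, Kluyveromyces, Mus, Nyctereutes, Sciurus.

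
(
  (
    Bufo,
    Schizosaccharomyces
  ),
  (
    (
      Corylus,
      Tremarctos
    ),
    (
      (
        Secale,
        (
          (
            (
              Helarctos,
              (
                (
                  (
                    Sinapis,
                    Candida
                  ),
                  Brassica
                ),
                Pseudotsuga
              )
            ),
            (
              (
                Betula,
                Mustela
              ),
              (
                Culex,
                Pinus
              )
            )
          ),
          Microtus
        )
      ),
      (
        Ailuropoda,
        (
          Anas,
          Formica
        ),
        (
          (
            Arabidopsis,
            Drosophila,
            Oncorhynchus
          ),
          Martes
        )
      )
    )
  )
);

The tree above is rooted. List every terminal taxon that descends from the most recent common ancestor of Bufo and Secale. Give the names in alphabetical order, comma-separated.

Ailuropoda, Anas, Arabidopsis, Betula, Brassica, Bufo, Candida, Corylus, Culex, Drosophila, Formica, Helarctos, Martes, Microtus, Mustela, Oncorhynchus, Pinus, Pseudotsuga, Schizosaccharomyces, Secale, Sinapis, Tremarctos

Tracing Bufo: it sits inside (Bufo,Schizosaccharomyces).
Tracing Secale: it sits inside (Secale,(((Helarctos,(((Sinapis,Candida),Brassica),Pseudotsuga)),((Betula,Mustela),(Culex,Pinus))),Microtus)).
The smallest clade enclosing both is the whole tree (their MRCA is the root), so the answer is all 22 tips in alphabetical order.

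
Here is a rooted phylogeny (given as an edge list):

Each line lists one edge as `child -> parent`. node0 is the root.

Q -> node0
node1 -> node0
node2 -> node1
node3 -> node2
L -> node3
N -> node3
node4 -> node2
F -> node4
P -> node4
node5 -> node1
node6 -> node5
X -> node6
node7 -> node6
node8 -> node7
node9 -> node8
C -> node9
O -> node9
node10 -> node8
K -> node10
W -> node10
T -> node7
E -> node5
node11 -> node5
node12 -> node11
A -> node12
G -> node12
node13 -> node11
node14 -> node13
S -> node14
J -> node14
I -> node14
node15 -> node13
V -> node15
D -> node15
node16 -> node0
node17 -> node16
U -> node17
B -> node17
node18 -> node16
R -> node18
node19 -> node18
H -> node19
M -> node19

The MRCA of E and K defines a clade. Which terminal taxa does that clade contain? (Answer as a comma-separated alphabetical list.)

A, C, D, E, G, I, J, K, O, S, T, V, W, X

Tracing E: it sits inside ((X,(((C,O),(K,W)),T)),E,((A,G),((S,J,I),(V,D)))).
Tracing K: it sits inside (K,W).
The smallest clade enclosing both is ((X,(((C,O),(K,W)),T)),E,((A,G),((S,J,I),(V,D)))); the answer is its 14 terminal taxa in alphabetical order.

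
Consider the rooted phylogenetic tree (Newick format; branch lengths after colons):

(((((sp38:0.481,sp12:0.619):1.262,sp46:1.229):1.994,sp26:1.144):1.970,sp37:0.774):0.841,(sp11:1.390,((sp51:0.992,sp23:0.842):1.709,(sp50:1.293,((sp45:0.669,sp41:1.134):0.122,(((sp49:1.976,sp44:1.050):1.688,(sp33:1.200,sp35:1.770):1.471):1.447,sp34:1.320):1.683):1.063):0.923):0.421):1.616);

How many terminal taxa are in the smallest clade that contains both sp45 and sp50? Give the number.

The MRCA of sp45 and sp50 is the node subtending (sp50,((sp45,sp41),(((sp49,sp44),(sp33,sp35)),sp34))).
That clade contains 8 terminal taxa: sp33, sp34, sp35, sp41, sp44, sp45, sp49, sp50.

8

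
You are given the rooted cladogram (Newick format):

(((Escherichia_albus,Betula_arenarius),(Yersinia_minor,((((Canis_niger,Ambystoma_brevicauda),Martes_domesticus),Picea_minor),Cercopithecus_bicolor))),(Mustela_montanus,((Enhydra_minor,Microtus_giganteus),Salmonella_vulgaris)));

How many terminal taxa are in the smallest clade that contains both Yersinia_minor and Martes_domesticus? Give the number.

The MRCA of Yersinia_minor and Martes_domesticus is the node subtending (Yersinia_minor,((((Canis_niger,Ambystoma_brevicauda),Martes_domesticus),Picea_minor),Cercopithecus_bicolor)).
That clade contains 6 terminal taxa: Ambystoma_brevicauda, Canis_niger, Cercopithecus_bicolor, Martes_domesticus, Picea_minor, Yersinia_minor.

6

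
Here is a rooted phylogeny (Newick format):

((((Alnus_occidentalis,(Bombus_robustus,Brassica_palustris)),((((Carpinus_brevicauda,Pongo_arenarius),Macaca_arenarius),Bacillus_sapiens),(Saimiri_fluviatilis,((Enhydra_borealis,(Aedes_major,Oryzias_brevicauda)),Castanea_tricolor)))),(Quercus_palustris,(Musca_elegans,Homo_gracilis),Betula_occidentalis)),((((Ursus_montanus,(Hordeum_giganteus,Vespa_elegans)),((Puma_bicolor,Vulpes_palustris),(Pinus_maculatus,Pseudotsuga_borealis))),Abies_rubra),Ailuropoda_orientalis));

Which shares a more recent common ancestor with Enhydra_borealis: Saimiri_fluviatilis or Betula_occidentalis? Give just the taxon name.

Saimiri_fluviatilis

The MRCA of Enhydra_borealis and Saimiri_fluviatilis subtends (Saimiri_fluviatilis,((Enhydra_borealis,(Aedes_major,Oryzias_brevicauda)),Castanea_tricolor)) (5 taxa).
The MRCA of Enhydra_borealis and Betula_occidentalis subtends (((Alnus_occidentalis,(Bombus_robustus,Brassica_palustris)),((((Carpinus_brevicauda,Pongo_arenarius),Macaca_arenarius),Bacillus_sapiens),(Saimiri_fluviatilis,((Enhydra_borealis,(Aedes_major,Oryzias_brevicauda)),Castanea_tricolor)))),(Quercus_palustris,(Musca_elegans,Homo_gracilis),Betula_occidentalis)) (16 taxa).
The first is nested inside the second, so Enhydra_borealis shares a more recent common ancestor with Saimiri_fluviatilis.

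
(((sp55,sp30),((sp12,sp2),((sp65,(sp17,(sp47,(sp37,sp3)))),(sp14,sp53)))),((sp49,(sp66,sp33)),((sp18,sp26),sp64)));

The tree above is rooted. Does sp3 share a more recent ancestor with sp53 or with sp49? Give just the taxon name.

The MRCA of sp3 and sp53 subtends ((sp65,(sp17,(sp47,(sp37,sp3)))),(sp14,sp53)) (7 taxa).
The MRCA of sp3 and sp49 is the root, subtending the entire tree (17 taxa).
The first is nested inside the second, so sp3 shares a more recent common ancestor with sp53.

sp53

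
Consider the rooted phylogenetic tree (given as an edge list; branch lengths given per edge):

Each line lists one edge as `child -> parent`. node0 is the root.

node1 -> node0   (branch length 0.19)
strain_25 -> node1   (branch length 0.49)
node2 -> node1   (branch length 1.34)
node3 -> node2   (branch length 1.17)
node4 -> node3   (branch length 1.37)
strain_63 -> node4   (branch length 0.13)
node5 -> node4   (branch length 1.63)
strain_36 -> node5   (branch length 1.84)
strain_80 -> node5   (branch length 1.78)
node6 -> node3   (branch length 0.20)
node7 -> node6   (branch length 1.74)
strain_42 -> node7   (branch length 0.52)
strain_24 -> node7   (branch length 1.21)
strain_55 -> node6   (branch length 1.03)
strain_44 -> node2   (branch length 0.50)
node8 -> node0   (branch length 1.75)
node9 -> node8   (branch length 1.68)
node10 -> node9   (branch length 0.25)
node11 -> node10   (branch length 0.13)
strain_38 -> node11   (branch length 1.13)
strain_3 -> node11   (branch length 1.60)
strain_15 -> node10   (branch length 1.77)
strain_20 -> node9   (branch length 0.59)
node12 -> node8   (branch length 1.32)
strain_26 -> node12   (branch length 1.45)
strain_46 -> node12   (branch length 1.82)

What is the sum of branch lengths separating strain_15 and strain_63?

9.65

The path runs strain_15 → … → MRCA → … → strain_63; the MRCA is the root of the tree.
Branch lengths along that path: 1.77 + 0.25 + 1.68 + 1.75 + 0.19 + 1.34 + 1.17 + 1.37 + 0.13 = 9.65.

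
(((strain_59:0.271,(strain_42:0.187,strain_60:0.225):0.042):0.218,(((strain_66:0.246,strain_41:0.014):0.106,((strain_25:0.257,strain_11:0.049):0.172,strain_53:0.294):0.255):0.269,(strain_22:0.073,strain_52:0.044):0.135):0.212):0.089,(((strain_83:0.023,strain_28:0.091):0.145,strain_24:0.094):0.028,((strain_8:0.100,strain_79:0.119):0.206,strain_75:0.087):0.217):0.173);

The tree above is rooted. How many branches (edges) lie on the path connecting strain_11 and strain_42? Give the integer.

The MRCA of strain_11 and strain_42 is the node subtending ((strain_59,(strain_42,strain_60)),(((strain_66,strain_41),((strain_25,strain_11),strain_53)),(strain_22,strain_52))).
From strain_11 up to that node: 5 branches. From strain_42 up to the same node: 3 branches. Total: 5 + 3 = 8.

8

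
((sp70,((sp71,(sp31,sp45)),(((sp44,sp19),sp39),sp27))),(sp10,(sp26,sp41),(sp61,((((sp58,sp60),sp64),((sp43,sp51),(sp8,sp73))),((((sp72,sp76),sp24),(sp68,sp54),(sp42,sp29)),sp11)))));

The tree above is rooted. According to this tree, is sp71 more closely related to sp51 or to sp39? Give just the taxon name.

The MRCA of sp71 and sp39 subtends ((sp71,(sp31,sp45)),(((sp44,sp19),sp39),sp27)) (7 taxa).
The MRCA of sp71 and sp51 is the root, subtending the entire tree (27 taxa).
The first is nested inside the second, so sp71 shares a more recent common ancestor with sp39.

sp39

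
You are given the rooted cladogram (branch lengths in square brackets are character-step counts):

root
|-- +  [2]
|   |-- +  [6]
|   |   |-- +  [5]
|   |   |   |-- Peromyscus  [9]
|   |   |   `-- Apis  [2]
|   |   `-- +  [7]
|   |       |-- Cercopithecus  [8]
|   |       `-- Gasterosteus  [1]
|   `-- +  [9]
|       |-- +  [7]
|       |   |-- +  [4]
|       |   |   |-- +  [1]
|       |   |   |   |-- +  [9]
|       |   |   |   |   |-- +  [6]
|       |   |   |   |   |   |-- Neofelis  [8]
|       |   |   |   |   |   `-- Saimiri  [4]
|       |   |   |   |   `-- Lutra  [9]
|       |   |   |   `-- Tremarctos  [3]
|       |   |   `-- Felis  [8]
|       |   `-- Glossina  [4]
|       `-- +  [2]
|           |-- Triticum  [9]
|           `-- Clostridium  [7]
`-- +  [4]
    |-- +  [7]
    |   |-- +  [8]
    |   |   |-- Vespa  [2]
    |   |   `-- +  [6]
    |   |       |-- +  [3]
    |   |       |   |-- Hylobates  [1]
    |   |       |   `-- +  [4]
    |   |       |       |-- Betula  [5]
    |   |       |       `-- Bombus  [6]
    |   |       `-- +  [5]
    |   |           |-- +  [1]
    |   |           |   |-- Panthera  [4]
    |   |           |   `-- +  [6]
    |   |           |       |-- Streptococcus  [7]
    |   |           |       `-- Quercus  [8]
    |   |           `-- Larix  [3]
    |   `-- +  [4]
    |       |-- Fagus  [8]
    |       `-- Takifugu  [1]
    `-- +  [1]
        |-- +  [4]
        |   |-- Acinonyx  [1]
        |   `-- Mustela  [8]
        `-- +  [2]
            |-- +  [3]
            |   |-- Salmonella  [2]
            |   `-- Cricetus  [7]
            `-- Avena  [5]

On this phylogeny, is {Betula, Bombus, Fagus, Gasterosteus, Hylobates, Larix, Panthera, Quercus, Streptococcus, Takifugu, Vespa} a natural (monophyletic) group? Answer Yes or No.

The MRCA of the listed taxa is the root, so the smallest clade containing them is the whole tree.
That clade also contains Acinonyx, Apis, Avena, Cercopithecus, Clostridium, Cricetus, Felis, Glossina, Lutra, Mustela, Neofelis, Peromyscus, Saimiri, Salmonella, Tremarctos, Triticum, which are not in the proposed group, so the group is not monophyletic.

No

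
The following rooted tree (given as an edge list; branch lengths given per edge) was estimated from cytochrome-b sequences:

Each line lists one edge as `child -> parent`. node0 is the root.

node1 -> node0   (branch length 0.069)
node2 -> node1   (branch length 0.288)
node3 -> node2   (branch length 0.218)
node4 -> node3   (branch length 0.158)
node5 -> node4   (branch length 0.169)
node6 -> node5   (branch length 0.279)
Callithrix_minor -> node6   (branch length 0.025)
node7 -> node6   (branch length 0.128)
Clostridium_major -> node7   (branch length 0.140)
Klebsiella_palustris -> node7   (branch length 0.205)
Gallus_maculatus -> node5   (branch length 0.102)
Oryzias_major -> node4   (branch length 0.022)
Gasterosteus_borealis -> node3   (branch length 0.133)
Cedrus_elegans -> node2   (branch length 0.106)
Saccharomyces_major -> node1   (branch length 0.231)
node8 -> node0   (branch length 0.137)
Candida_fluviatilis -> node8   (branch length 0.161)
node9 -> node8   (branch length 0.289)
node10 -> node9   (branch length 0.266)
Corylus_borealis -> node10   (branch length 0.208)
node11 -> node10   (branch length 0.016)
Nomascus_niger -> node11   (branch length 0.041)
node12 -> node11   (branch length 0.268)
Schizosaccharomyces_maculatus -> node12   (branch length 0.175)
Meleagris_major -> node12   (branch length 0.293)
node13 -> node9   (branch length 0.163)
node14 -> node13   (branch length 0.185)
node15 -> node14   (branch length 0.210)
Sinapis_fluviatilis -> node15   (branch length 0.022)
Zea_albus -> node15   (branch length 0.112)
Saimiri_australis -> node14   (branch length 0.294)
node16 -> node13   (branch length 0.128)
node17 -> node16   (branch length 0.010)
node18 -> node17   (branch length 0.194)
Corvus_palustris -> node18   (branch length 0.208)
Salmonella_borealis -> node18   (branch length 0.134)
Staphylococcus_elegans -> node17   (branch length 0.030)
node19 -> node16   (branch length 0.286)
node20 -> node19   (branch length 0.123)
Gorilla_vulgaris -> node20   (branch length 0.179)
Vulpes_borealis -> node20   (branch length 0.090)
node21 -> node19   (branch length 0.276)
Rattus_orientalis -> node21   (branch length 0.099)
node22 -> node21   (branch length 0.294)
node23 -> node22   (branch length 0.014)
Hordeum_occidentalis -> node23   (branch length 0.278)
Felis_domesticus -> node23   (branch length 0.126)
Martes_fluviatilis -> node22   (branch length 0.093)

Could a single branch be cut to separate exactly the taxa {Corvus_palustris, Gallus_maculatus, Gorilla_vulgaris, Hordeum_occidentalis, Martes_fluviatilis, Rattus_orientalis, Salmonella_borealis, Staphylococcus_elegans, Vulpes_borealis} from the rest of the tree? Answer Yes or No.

No

The MRCA of the listed taxa is the root, so the smallest clade containing them is the whole tree.
That clade also contains Callithrix_minor, Candida_fluviatilis, Cedrus_elegans, Clostridium_major, Corylus_borealis, Felis_domesticus, Gasterosteus_borealis, Klebsiella_palustris, Meleagris_major, Nomascus_niger, Oryzias_major, Saccharomyces_major, Saimiri_australis, Schizosaccharomyces_maculatus, Sinapis_fluviatilis, Zea_albus, which are not in the proposed group, so the group is not monophyletic.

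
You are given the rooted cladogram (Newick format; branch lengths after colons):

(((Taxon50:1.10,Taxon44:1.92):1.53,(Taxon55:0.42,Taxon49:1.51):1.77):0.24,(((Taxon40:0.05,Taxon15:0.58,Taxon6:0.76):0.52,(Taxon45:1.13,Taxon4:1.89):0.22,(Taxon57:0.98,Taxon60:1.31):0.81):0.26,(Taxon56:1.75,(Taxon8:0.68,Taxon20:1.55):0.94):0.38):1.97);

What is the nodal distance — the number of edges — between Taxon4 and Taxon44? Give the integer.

The MRCA of Taxon4 and Taxon44 is the root of the tree.
From Taxon4 up to that node: 4 branches. From Taxon44 up to the same node: 3 branches. Total: 4 + 3 = 7.

7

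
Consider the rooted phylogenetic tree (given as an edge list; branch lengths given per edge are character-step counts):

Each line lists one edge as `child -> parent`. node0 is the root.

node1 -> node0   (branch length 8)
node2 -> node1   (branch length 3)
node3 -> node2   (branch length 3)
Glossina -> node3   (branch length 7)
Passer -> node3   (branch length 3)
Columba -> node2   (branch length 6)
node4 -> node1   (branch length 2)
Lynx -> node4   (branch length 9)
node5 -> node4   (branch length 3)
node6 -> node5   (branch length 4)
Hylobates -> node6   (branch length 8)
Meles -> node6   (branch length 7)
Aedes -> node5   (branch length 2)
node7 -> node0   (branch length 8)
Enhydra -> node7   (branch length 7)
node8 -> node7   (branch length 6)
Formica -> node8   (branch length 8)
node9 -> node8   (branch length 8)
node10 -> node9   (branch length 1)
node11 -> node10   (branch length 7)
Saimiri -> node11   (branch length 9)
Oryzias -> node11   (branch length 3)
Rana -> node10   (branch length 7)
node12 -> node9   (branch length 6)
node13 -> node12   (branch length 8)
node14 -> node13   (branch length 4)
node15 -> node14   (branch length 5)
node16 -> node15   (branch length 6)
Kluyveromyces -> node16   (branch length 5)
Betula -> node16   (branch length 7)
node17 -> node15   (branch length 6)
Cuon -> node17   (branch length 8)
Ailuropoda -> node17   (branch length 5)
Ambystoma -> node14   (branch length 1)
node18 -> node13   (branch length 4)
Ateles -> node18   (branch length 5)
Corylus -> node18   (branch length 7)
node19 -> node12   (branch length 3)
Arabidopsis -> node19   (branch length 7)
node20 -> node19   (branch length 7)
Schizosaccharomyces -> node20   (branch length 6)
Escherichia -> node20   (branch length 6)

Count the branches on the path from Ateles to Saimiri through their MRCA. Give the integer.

7

The MRCA of Ateles and Saimiri is the node subtending (((Saimiri,Oryzias),Rana),(((((Kluyveromyces,Betula),(Cuon,Ailuropoda)),Ambystoma),(Ateles,Corylus)),(Arabidopsis,(Schizosaccharomyces,Escherichia)))).
From Ateles up to that node: 4 branches. From Saimiri up to the same node: 3 branches. Total: 4 + 3 = 7.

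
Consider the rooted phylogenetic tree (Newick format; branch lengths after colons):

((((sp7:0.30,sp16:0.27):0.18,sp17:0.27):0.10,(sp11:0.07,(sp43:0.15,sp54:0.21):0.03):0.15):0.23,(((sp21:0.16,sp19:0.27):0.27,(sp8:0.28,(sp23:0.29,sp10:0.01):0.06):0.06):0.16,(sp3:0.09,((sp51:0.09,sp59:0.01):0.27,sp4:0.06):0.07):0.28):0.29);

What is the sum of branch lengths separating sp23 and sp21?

0.84

The path runs sp23 → … → MRCA → … → sp21; the MRCA is the node subtending ((sp21,sp19),(sp8,(sp23,sp10))).
Branch lengths along that path: 0.29 + 0.06 + 0.06 + 0.27 + 0.16 = 0.84.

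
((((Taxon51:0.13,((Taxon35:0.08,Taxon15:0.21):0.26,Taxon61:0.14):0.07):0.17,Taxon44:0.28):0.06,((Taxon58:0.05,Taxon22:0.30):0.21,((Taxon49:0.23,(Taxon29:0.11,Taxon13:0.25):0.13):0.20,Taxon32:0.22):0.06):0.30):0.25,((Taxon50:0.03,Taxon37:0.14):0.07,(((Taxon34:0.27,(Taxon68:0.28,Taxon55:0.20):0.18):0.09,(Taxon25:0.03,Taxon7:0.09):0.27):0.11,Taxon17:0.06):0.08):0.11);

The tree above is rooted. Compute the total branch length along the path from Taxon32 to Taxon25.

1.43

The path runs Taxon32 → … → MRCA → … → Taxon25; the MRCA is the root of the tree.
Branch lengths along that path: 0.22 + 0.06 + 0.30 + 0.25 + 0.11 + 0.08 + 0.11 + 0.27 + 0.03 = 1.43.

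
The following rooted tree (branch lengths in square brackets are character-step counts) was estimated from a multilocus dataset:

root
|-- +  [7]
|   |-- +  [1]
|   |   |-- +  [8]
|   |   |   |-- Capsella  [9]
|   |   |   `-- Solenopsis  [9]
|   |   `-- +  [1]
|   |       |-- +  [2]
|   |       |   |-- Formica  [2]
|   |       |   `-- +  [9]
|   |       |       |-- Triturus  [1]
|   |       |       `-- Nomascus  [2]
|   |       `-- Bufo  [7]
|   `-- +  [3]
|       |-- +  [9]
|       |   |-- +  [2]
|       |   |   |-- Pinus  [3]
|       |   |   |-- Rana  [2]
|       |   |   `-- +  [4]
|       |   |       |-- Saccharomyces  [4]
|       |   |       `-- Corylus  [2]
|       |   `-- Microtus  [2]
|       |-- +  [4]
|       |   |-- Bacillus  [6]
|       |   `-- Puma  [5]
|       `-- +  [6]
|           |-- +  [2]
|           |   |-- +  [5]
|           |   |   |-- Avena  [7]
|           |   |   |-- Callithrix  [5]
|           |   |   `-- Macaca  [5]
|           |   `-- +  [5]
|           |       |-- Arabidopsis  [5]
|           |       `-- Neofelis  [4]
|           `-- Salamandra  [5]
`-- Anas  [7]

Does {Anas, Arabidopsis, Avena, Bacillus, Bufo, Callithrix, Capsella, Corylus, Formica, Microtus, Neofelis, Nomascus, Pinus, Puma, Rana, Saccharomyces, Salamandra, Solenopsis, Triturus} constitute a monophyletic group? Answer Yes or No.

The MRCA of the listed taxa is the root, so the smallest clade containing them is the whole tree.
That clade also contains Macaca, which is not in the proposed group, so the group is not monophyletic.

No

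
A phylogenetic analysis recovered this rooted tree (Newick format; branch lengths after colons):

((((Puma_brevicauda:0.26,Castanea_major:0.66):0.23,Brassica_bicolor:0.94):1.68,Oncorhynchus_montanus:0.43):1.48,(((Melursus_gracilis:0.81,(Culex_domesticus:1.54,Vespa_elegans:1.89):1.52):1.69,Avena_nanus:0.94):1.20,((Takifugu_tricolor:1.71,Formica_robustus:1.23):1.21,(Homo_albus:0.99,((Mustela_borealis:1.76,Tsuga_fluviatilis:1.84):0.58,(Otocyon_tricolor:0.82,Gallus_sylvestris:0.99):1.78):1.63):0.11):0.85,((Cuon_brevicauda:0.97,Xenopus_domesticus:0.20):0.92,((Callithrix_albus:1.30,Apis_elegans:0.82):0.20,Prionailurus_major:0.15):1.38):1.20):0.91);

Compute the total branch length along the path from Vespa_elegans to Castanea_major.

The path runs Vespa_elegans → … → MRCA → … → Castanea_major; the MRCA is the root of the tree.
Branch lengths along that path: 1.89 + 1.52 + 1.69 + 1.20 + 0.91 + 1.48 + 1.68 + 0.23 + 0.66 = 11.26.

11.26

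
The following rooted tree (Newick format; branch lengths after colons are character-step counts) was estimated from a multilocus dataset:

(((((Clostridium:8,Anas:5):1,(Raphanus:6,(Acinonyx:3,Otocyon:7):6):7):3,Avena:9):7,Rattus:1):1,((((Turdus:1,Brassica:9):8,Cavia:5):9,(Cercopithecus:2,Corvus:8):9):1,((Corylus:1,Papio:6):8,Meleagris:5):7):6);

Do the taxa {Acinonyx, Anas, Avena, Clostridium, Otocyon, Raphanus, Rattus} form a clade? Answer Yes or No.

Yes

The most recent common ancestor of these taxa subtends ((((Clostridium,Anas),(Raphanus,(Acinonyx,Otocyon))),Avena),Rattus).
That clade has exactly 7 tips — every listed taxon and nothing else — so the group is monophyletic.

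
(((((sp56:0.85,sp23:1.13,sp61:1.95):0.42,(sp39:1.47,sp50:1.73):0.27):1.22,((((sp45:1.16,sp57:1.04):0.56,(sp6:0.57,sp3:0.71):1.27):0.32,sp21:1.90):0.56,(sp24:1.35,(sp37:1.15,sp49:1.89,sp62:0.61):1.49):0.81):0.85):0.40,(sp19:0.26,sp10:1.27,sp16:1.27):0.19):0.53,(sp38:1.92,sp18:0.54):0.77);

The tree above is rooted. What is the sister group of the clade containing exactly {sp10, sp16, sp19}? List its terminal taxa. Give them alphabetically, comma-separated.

The clade containing exactly {sp10, sp16, sp19} attaches to the tree at the node subtending ((((sp56,sp23,sp61),(sp39,sp50)),((((sp45,sp57),(sp6,sp3)),sp21),(sp24,(sp37,sp49,sp62)))),(sp19,sp10,sp16)).
The other lineage descending from that same node — the sister group — is (((sp56,sp23,sp61),(sp39,sp50)),((((sp45,sp57),(sp6,sp3)),sp21),(sp24,(sp37,sp49,sp62)))); its 14 tips in alphabetical order are the answer.

sp21, sp23, sp24, sp3, sp37, sp39, sp45, sp49, sp50, sp56, sp57, sp6, sp61, sp62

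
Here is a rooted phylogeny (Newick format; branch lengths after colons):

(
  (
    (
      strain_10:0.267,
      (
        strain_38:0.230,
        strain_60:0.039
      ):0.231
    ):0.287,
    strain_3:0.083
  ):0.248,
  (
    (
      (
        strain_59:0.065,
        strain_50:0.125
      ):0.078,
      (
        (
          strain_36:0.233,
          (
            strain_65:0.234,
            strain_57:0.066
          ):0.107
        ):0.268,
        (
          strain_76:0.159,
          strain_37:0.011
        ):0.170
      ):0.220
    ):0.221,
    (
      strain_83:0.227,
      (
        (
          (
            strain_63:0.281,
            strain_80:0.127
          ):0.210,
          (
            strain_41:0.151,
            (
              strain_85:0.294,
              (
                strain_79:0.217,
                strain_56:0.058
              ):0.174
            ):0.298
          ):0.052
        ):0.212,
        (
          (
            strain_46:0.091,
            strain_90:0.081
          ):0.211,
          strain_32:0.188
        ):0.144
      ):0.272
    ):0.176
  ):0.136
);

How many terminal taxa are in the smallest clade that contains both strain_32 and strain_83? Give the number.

The MRCA of strain_32 and strain_83 is the node subtending (strain_83,(((strain_63,strain_80),(strain_41,(strain_85,(strain_79,strain_56)))),((strain_46,strain_90),strain_32))).
That clade contains 10 terminal taxa: strain_32, strain_41, strain_46, strain_56, strain_63, strain_79, strain_80, strain_83, strain_85, strain_90.

10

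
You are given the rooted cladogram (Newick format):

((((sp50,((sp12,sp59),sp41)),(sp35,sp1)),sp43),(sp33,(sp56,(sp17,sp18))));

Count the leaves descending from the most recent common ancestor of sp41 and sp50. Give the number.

The MRCA of sp41 and sp50 is the node subtending (sp50,((sp12,sp59),sp41)).
That clade contains 4 terminal taxa: sp12, sp41, sp50, sp59.

4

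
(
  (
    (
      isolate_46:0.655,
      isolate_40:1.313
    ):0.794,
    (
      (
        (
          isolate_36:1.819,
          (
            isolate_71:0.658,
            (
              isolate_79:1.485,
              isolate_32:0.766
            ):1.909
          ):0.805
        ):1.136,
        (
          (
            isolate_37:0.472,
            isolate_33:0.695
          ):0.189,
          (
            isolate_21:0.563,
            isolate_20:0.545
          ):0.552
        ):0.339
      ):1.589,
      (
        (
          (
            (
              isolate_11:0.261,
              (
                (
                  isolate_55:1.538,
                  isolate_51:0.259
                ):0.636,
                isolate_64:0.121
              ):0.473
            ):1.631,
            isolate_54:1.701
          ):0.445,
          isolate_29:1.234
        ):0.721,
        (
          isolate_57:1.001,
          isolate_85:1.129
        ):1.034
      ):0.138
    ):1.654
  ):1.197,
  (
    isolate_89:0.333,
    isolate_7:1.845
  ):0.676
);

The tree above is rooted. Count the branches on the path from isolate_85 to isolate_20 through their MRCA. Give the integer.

7

The MRCA of isolate_85 and isolate_20 is the node subtending (((isolate_36,(isolate_71,(isolate_79,isolate_32))),((isolate_37,isolate_33),(isolate_21,isolate_20))),((((isolate_11,((isolate_55,isolate_51),isolate_64)),isolate_54),isolate_29),(isolate_57,isolate_85))).
From isolate_85 up to that node: 3 branches. From isolate_20 up to the same node: 4 branches. Total: 3 + 4 = 7.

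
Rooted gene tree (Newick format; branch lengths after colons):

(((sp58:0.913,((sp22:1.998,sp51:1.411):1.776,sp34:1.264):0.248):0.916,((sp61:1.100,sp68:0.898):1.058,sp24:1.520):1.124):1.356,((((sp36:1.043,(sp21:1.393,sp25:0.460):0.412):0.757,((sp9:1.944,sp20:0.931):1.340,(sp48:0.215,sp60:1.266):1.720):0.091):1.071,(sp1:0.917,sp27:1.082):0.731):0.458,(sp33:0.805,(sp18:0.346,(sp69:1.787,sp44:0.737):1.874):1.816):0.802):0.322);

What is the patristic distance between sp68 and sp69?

11.037

The path runs sp68 → … → MRCA → … → sp69; the MRCA is the root of the tree.
Branch lengths along that path: 0.898 + 1.058 + 1.124 + 1.356 + 0.322 + 0.802 + 1.816 + 1.874 + 1.787 = 11.037.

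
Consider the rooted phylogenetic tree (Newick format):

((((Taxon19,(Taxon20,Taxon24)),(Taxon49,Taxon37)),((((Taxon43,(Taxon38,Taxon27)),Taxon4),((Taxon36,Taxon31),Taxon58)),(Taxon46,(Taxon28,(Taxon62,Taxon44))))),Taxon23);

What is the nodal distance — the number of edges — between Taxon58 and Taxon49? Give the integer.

The MRCA of Taxon58 and Taxon49 is the node subtending (((Taxon19,(Taxon20,Taxon24)),(Taxon49,Taxon37)),((((Taxon43,(Taxon38,Taxon27)),Taxon4),((Taxon36,Taxon31),Taxon58)),(Taxon46,(Taxon28,(Taxon62,Taxon44))))).
From Taxon58 up to that node: 4 branches. From Taxon49 up to the same node: 3 branches. Total: 4 + 3 = 7.

7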